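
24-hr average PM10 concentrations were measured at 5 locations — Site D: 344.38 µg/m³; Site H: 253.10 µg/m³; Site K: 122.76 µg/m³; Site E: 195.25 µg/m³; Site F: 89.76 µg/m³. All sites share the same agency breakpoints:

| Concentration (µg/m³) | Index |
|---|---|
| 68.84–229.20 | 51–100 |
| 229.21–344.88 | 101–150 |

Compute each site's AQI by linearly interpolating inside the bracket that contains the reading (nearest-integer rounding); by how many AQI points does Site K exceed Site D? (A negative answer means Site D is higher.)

-83

Site D 344.38: bracket 229.21–344.88 → index 101–150; slope 49/115.67, offset 115.17.
AQI = 101 + 49/115.67·115.17 ≈ 149.79 ⇒ 150.
Site H: row 229.21–344.88 (AQI 101–150). (150−101)·(253.10−229.21)/(344.88−229.21) + 101 = 49·23.89/115.67 + 101 ≈ 111.12 → 111.
Site K: 122.76 ∈ [68.84, 229.20] ↔ index [51, 100].
51 + (122.76−68.84)·(100−51)/(229.20−68.84) = 51 + 53.92·49/160.36 ≈ 67.48, so AQI = 67.
Site E: row 68.84–229.20 (AQI 51–100). (100−51)·(195.25−68.84)/(229.20−68.84) + 51 = 49·126.41/160.36 + 51 ≈ 89.63 → 90.
Site F 89.76: bracket 68.84–229.20 → index 51–100; slope 49/160.36, offset 20.92.
AQI = 51 + 49/160.36·20.92 ≈ 57.39 ⇒ 57.
AQIs: Site D=150, Site H=111, Site K=67, Site E=90, Site F=57. Site K (67) − Site D (150) = -83.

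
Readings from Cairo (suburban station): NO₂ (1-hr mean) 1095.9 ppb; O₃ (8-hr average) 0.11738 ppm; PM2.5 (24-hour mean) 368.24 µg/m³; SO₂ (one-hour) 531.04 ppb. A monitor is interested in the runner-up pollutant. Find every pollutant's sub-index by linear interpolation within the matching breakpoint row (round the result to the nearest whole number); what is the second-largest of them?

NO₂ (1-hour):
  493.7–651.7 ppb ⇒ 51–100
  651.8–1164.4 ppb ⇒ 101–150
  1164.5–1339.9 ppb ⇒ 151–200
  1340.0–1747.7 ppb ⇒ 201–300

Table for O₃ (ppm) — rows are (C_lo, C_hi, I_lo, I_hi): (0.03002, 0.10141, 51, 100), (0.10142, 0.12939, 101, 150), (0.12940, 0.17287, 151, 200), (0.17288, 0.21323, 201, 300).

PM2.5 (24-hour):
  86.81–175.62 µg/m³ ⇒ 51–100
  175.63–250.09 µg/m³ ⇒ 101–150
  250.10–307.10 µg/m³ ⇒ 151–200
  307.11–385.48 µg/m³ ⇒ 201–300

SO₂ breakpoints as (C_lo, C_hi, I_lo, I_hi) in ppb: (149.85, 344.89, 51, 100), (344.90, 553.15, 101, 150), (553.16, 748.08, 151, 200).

NO₂: 1095.9 lies in 651.8–1164.4, so I_lo=101, I_hi=150, C_lo=651.8, C_hi=1164.4.
(150−101)/(1164.4−651.8) × (1095.9−651.8) + 101 = 49/512.6 × 444.1 + 101 ≈ 143.45 → 143.
O₃ 0.11738: bracket 0.10142–0.12939 → index 101–150; slope 49/0.02797, offset 0.01596.
AQI = 101 + 49/0.02797·0.01596 ≈ 128.96 ⇒ 129.
PM2.5 368.24: bracket 307.11–385.48 → index 201–300; slope 99/78.37, offset 61.13.
AQI = 201 + 99/78.37·61.13 ≈ 278.22 ⇒ 278.
SO₂: 531.04 lies in 344.90–553.15, so I_lo=101, I_hi=150, C_lo=344.90, C_hi=553.15.
(150−101)/(553.15−344.90) × (531.04−344.90) + 101 = 49/208.25 × 186.14 + 101 ≈ 144.80 → 145.
Sub-indices: NO₂→143, O₃→129, PM2.5→278, SO₂→145. Ranked high→low: 278, 145, 143, 129. Second-highest sub-index = 145.

145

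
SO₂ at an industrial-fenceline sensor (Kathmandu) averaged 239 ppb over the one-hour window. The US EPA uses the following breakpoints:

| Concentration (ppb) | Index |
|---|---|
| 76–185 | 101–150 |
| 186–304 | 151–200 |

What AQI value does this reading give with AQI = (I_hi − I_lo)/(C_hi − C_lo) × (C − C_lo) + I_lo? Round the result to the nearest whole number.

SO₂: 239 ∈ [186, 304] ↔ index [151, 200].
151 + (239−186)·(200−151)/(304−186) = 151 + 53·49/118 ≈ 173.01, so AQI = 173.

173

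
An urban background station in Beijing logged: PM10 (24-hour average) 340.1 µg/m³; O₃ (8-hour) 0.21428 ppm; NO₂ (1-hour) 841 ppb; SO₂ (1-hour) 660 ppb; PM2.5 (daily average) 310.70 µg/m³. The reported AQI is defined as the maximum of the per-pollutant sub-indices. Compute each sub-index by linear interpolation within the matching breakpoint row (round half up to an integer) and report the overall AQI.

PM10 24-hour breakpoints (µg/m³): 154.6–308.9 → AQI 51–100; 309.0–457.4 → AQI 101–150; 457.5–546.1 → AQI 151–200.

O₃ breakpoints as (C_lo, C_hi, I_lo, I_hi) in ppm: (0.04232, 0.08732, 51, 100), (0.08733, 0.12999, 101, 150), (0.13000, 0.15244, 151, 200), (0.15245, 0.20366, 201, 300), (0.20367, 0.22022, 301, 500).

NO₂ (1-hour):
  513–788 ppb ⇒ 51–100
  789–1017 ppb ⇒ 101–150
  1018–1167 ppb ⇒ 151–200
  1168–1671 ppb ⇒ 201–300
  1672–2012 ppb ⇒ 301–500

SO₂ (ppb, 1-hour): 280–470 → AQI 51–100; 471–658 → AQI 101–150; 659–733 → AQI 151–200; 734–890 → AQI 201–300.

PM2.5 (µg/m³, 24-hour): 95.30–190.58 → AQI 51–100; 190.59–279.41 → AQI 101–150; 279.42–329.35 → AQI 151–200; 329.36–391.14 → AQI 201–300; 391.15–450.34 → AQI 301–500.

429

PM10: 340.1 lies in 309.0–457.4, so I_lo=101, I_hi=150, C_lo=309.0, C_hi=457.4.
(150−101)/(457.4−309.0) × (340.1−309.0) + 101 = 49/148.4 × 31.1 + 101 ≈ 111.27 → 111.
O₃ 0.21428: bracket 0.20367–0.22022 → index 301–500; slope 199/0.01655, offset 0.01061.
AQI = 301 + 199/0.01655·0.01061 ≈ 428.58 ⇒ 429.
NO₂ 841: bracket 789–1017 → index 101–150; slope 49/228, offset 52.
AQI = 101 + 49/228·52 ≈ 112.18 ⇒ 112.
SO₂ 660: bracket 659–733 → index 151–200; slope 49/74, offset 1.
AQI = 151 + 49/74·1 ≈ 151.66 ⇒ 152.
PM2.5: row 279.42–329.35 (AQI 151–200). (200−151)·(310.70−279.42)/(329.35−279.42) + 151 = 49·31.28/49.93 + 151 ≈ 181.70 → 182.
Sub-indices: PM10→111, O₃→429, NO₂→112, SO₂→152, PM2.5→182. Overall AQI = max = 429; dominant pollutant is O₃.
AQI 429: Hazardous.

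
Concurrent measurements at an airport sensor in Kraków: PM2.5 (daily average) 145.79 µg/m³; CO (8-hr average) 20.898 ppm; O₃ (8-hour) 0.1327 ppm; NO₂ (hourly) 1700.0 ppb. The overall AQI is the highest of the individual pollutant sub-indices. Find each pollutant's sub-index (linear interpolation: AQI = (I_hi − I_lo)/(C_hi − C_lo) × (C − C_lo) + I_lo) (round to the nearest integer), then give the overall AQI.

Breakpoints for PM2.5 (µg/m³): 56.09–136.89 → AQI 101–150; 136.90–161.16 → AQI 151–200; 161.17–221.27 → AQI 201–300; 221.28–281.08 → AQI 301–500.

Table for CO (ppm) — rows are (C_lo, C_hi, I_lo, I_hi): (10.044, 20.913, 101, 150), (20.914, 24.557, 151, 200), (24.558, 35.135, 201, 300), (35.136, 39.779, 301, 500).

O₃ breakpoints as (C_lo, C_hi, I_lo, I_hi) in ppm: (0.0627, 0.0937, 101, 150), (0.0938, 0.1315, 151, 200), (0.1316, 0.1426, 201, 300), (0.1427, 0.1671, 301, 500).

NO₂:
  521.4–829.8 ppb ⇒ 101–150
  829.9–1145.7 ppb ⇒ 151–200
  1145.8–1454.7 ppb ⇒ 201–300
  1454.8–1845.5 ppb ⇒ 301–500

PM2.5: row 136.90–161.16 (AQI 151–200). (200−151)·(145.79−136.90)/(161.16−136.90) + 151 = 49·8.89/24.26 + 151 ≈ 168.96 → 169.
CO: 20.898 lies in 10.044–20.913, so I_lo=101, I_hi=150, C_lo=10.044, C_hi=20.913.
(150−101)/(20.913−10.044) × (20.898−10.044) + 101 = 49/10.869 × 10.854 + 101 ≈ 149.93 → 150.
O₃: 0.1327 ∈ [0.1316, 0.1426] ↔ index [201, 300].
201 + (0.1327−0.1316)·(300−201)/(0.1426−0.1316) = 201 + 0.0011·99/0.0110 ≈ 210.90, so AQI = 211.
NO₂: row 1454.8–1845.5 (AQI 301–500). (500−301)·(1700.0−1454.8)/(1845.5−1454.8) + 301 = 199·245.2/390.7 + 301 ≈ 425.89 → 426.
Sub-indices: PM2.5→169, CO→150, O₃→211, NO₂→426. Overall AQI = max = 426; dominant pollutant is NO₂.

426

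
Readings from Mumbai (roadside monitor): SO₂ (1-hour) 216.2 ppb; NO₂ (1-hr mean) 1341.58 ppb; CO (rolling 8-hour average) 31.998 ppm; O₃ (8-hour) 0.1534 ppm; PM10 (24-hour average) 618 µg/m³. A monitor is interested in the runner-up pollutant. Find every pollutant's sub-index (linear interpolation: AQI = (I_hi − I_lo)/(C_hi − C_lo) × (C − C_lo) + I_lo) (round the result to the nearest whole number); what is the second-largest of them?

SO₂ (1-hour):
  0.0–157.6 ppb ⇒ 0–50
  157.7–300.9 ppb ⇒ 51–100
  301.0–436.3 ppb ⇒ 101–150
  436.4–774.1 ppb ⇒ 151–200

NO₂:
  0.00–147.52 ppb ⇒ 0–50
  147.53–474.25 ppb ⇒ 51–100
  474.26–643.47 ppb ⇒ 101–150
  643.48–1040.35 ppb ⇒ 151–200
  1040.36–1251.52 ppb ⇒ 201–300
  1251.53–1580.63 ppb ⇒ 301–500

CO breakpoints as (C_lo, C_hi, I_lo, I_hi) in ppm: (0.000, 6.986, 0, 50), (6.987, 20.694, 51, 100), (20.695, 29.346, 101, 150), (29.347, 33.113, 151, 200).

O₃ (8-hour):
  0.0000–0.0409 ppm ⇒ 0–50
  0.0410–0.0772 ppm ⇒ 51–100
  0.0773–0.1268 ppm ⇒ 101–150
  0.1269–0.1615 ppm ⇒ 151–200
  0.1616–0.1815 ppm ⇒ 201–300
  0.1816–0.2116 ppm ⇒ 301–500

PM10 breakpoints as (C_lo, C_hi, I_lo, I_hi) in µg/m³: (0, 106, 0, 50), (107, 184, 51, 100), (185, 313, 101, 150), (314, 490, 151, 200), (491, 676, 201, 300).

SO₂ 216.2: bracket 157.7–300.9 → index 51–100; slope 49/143.2, offset 58.5.
AQI = 51 + 49/143.2·58.5 ≈ 71.02 ⇒ 71.
NO₂: 1341.58 lies in 1251.53–1580.63, so I_lo=301, I_hi=500, C_lo=1251.53, C_hi=1580.63.
(500−301)/(1580.63−1251.53) × (1341.58−1251.53) + 301 = 199/329.10 × 90.05 + 301 ≈ 355.45 → 355.
CO 31.998: bracket 29.347–33.113 → index 151–200; slope 49/3.766, offset 2.651.
AQI = 151 + 49/3.766·2.651 ≈ 185.49 ⇒ 185.
O₃ 0.1534: bracket 0.1269–0.1615 → index 151–200; slope 49/0.0346, offset 0.0265.
AQI = 151 + 49/0.0346·0.0265 ≈ 188.53 ⇒ 189.
PM10: row 491–676 (AQI 201–300). (300−201)·(618−491)/(676−491) + 201 = 99·127/185 + 201 ≈ 268.96 → 269.
Sub-indices: SO₂→71, NO₂→355, CO→185, O₃→189, PM10→269. Ranked high→low: 355, 269, 189, 185, 71. Second-highest sub-index = 269.

269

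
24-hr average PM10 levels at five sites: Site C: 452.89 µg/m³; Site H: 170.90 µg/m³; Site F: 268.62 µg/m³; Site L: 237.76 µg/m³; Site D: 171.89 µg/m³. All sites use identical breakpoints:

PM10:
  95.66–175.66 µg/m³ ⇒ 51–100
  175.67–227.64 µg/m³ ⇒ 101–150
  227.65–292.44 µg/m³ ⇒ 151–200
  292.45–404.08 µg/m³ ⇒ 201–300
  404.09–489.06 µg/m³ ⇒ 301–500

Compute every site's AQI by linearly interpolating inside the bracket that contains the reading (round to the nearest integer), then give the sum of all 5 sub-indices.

951

Site C 452.89: bracket 404.09–489.06 → index 301–500; slope 199/84.97, offset 48.80.
AQI = 301 + 199/84.97·48.80 ≈ 415.29 ⇒ 415.
Site H: row 95.66–175.66 (AQI 51–100). (100−51)·(170.90−95.66)/(175.66−95.66) + 51 = 49·75.24/80.00 + 51 ≈ 97.08 → 97.
Site F: 268.62 ∈ [227.65, 292.44] ↔ index [151, 200].
151 + (268.62−227.65)·(200−151)/(292.44−227.65) = 151 + 40.97·49/64.79 ≈ 181.99, so AQI = 182.
Site L: 237.76 lies in 227.65–292.44, so I_lo=151, I_hi=200, C_lo=227.65, C_hi=292.44.
(200−151)/(292.44−227.65) × (237.76−227.65) + 151 = 49/64.79 × 10.11 + 151 ≈ 158.65 → 159.
Site D: 171.89 lies in 95.66–175.66, so I_lo=51, I_hi=100, C_lo=95.66, C_hi=175.66.
(100−51)/(175.66−95.66) × (171.89−95.66) + 51 = 49/80.00 × 76.23 + 51 ≈ 97.69 → 98.
AQIs: Site C=415, Site H=97, Site F=182, Site L=159, Site D=98. Sum = 415 + 97 + 182 + 159 + 98 = 951.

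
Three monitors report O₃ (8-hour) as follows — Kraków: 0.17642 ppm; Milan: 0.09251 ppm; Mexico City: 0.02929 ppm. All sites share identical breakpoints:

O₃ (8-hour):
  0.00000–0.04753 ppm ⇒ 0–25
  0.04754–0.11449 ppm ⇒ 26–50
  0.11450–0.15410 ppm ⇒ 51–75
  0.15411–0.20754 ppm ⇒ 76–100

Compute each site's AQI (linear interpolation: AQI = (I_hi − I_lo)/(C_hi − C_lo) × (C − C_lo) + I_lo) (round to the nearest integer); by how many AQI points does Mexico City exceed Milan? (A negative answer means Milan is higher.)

-27

Kraków: 0.17642 ∈ [0.15411, 0.20754] ↔ index [76, 100].
76 + (0.17642−0.15411)·(100−76)/(0.20754−0.15411) = 76 + 0.02231·24/0.05343 ≈ 86.02, so AQI = 86.
Milan: 0.09251 lies in 0.04754–0.11449, so I_lo=26, I_hi=50, C_lo=0.04754, C_hi=0.11449.
(50−26)/(0.11449−0.04754) × (0.09251−0.04754) + 26 = 24/0.06695 × 0.04497 + 26 ≈ 42.12 → 42.
Mexico City: 0.02929 lies in 0.00000–0.04753, so I_lo=0, I_hi=25, C_lo=0.00000, C_hi=0.04753.
(25−0)/(0.04753−0.00000) × (0.02929−0.00000) + 0 = 25/0.04753 × 0.02929 + 0 ≈ 15.41 → 15.
AQIs: Kraków=86, Milan=42, Mexico City=15. Mexico City (15) − Milan (42) = -27.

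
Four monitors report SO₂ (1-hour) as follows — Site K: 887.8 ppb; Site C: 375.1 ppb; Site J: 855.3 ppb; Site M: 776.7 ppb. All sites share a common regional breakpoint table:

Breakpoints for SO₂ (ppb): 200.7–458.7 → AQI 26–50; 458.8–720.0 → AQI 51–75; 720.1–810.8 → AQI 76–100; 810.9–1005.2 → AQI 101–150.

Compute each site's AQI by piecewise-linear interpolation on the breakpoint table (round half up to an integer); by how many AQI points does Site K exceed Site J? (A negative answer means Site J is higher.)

8

Site K 887.8: bracket 810.9–1005.2 → index 101–150; slope 49/194.3, offset 76.9.
AQI = 101 + 49/194.3·76.9 ≈ 120.39 ⇒ 120.
Site C: 375.1 lies in 200.7–458.7, so I_lo=26, I_hi=50, C_lo=200.7, C_hi=458.7.
(50−26)/(458.7−200.7) × (375.1−200.7) + 26 = 24/258.0 × 174.4 + 26 ≈ 42.22 → 42.
Site J: row 810.9–1005.2 (AQI 101–150). (150−101)·(855.3−810.9)/(1005.2−810.9) + 101 = 49·44.4/194.3 + 101 ≈ 112.20 → 112.
Site M: row 720.1–810.8 (AQI 76–100). (100−76)·(776.7−720.1)/(810.8−720.1) + 76 = 24·56.6/90.7 + 76 ≈ 90.98 → 91.
AQIs: Site K=120, Site C=42, Site J=112, Site M=91. Site K (120) − Site J (112) = 8.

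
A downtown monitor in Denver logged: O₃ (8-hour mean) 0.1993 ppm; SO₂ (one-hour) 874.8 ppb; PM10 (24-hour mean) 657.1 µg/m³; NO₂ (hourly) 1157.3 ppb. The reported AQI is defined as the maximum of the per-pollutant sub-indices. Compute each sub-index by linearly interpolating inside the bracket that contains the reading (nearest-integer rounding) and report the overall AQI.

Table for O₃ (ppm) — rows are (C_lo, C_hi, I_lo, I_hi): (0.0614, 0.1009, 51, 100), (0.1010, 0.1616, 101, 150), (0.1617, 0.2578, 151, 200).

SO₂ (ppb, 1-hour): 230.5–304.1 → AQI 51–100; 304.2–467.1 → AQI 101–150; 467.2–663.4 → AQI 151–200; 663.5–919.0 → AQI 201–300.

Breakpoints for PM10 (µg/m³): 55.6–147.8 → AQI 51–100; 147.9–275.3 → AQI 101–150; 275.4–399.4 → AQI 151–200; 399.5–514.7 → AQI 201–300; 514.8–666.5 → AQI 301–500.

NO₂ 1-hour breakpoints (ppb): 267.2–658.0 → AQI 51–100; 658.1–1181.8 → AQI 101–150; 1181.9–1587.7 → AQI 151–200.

O₃: 0.1993 lies in 0.1617–0.2578, so I_lo=151, I_hi=200, C_lo=0.1617, C_hi=0.2578.
(200−151)/(0.2578−0.1617) × (0.1993−0.1617) + 151 = 49/0.0961 × 0.0376 + 151 ≈ 170.17 → 170.
SO₂: 874.8 ∈ [663.5, 919.0] ↔ index [201, 300].
201 + (874.8−663.5)·(300−201)/(919.0−663.5) = 201 + 211.3·99/255.5 ≈ 282.87, so AQI = 283.
PM10: 657.1 lies in 514.8–666.5, so I_lo=301, I_hi=500, C_lo=514.8, C_hi=666.5.
(500−301)/(666.5−514.8) × (657.1−514.8) + 301 = 199/151.7 × 142.3 + 301 ≈ 487.67 → 488.
NO₂: row 658.1–1181.8 (AQI 101–150). (150−101)·(1157.3−658.1)/(1181.8−658.1) + 101 = 49·499.2/523.7 + 101 ≈ 147.71 → 148.
Sub-indices: O₃→170, SO₂→283, PM10→488, NO₂→148. Overall AQI = max = 488; dominant pollutant is PM10.

488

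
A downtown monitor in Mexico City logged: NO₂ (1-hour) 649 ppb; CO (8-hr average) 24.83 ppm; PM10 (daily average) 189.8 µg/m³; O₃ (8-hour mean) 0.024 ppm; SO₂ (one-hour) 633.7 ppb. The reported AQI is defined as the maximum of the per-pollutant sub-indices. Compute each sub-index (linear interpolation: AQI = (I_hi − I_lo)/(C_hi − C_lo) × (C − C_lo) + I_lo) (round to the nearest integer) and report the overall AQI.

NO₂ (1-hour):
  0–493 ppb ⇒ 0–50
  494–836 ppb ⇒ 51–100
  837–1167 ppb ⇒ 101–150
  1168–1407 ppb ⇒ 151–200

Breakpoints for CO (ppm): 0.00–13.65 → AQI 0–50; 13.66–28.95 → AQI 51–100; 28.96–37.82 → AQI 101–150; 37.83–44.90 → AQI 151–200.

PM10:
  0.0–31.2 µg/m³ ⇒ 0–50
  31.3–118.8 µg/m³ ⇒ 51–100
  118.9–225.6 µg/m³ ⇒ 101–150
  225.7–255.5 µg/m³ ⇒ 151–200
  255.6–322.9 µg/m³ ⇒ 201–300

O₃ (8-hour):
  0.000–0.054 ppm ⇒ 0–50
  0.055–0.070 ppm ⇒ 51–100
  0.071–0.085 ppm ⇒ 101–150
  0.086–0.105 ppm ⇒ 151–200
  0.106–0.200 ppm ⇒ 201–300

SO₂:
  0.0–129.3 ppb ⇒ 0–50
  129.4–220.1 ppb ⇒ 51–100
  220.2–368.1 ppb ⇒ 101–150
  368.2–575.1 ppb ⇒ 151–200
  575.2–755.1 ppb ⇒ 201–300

NO₂ 649: bracket 494–836 → index 51–100; slope 49/342, offset 155.
AQI = 51 + 49/342·155 ≈ 73.21 ⇒ 73.
CO: 24.83 lies in 13.66–28.95, so I_lo=51, I_hi=100, C_lo=13.66, C_hi=28.95.
(100−51)/(28.95−13.66) × (24.83−13.66) + 51 = 49/15.29 × 11.17 + 51 ≈ 86.80 → 87.
PM10: 189.8 lies in 118.9–225.6, so I_lo=101, I_hi=150, C_lo=118.9, C_hi=225.6.
(150−101)/(225.6−118.9) × (189.8−118.9) + 101 = 49/106.7 × 70.9 + 101 ≈ 133.56 → 134.
O₃: row 0.000–0.054 (AQI 0–50). (50−0)·(0.024−0.000)/(0.054−0.000) + 0 = 50·0.024/0.054 + 0 ≈ 22.22 → 22.
SO₂ 633.7: bracket 575.2–755.1 → index 201–300; slope 99/179.9, offset 58.5.
AQI = 201 + 99/179.9·58.5 ≈ 233.19 ⇒ 233.
Sub-indices: NO₂→73, CO→87, PM10→134, O₃→22, SO₂→233. Overall AQI = max = 233; dominant pollutant is SO₂.

233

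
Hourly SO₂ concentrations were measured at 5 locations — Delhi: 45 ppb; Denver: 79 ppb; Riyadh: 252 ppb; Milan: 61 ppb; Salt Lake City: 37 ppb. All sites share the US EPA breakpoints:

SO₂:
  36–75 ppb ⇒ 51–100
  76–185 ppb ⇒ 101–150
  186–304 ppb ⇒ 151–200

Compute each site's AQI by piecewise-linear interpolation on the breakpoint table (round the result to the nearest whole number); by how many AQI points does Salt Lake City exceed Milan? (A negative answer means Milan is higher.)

-30

Delhi: row 36–75 (AQI 51–100). (100−51)·(45−36)/(75−36) + 51 = 49·9/39 + 51 ≈ 62.31 → 62.
Denver: 79 ∈ [76, 185] ↔ index [101, 150].
101 + (79−76)·(150−101)/(185−76) = 101 + 3·49/109 ≈ 102.35, so AQI = 102.
Riyadh: 252 lies in 186–304, so I_lo=151, I_hi=200, C_lo=186, C_hi=304.
(200−151)/(304−186) × (252−186) + 151 = 49/118 × 66 + 151 ≈ 178.41 → 178.
Milan 61: bracket 36–75 → index 51–100; slope 49/39, offset 25.
AQI = 51 + 49/39·25 ≈ 82.41 ⇒ 82.
Salt Lake City: 37 ∈ [36, 75] ↔ index [51, 100].
51 + (37−36)·(100−51)/(75−36) = 51 + 1·49/39 ≈ 52.26, so AQI = 52.
AQIs: Delhi=62, Denver=102, Riyadh=178, Milan=82, Salt Lake City=52. Salt Lake City (52) − Milan (82) = -30.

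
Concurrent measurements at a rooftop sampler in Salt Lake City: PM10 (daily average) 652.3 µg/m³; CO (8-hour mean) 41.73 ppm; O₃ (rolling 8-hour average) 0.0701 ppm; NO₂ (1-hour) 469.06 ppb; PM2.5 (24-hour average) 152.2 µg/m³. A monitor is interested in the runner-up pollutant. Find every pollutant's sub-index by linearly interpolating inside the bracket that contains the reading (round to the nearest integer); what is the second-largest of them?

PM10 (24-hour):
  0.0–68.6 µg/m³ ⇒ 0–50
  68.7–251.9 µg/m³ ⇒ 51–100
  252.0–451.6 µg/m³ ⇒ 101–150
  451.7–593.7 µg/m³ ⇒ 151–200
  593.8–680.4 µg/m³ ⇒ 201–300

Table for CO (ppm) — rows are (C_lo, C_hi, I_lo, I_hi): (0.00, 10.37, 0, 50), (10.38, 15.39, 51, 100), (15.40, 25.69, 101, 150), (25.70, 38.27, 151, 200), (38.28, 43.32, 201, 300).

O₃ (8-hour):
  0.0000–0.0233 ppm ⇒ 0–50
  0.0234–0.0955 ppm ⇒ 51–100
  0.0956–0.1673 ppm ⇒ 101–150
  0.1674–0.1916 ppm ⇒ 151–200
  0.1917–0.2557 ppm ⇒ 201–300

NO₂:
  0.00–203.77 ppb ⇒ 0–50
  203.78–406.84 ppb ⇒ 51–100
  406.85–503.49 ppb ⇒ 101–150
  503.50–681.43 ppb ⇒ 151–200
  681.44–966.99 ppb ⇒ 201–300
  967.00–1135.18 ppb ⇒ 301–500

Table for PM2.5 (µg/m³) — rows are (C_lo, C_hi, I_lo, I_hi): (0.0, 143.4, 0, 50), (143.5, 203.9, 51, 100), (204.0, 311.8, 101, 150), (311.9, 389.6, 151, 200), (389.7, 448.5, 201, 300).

PM10: 652.3 ∈ [593.8, 680.4] ↔ index [201, 300].
201 + (652.3−593.8)·(300−201)/(680.4−593.8) = 201 + 58.5·99/86.6 ≈ 267.88, so AQI = 268.
CO 41.73: bracket 38.28–43.32 → index 201–300; slope 99/5.04, offset 3.45.
AQI = 201 + 99/5.04·3.45 ≈ 268.77 ⇒ 269.
O₃: 0.0701 ∈ [0.0234, 0.0955] ↔ index [51, 100].
51 + (0.0701−0.0234)·(100−51)/(0.0955−0.0234) = 51 + 0.0467·49/0.0721 ≈ 82.74, so AQI = 83.
NO₂ 469.06: bracket 406.85–503.49 → index 101–150; slope 49/96.64, offset 62.21.
AQI = 101 + 49/96.64·62.21 ≈ 132.54 ⇒ 133.
PM2.5: row 143.5–203.9 (AQI 51–100). (100−51)·(152.2−143.5)/(203.9−143.5) + 51 = 49·8.7/60.4 + 51 ≈ 58.06 → 58.
Sub-indices: PM10→268, CO→269, O₃→83, NO₂→133, PM2.5→58. Ranked high→low: 269, 268, 133, 83, 58. Second-highest sub-index = 268.

268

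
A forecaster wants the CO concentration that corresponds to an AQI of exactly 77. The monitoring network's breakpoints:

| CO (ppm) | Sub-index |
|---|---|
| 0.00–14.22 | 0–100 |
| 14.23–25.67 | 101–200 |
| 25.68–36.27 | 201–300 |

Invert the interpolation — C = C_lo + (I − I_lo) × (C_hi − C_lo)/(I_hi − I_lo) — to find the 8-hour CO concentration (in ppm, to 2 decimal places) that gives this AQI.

AQI 77 lies in the 0–100 band, which corresponds to 0.00–14.22 ppm.
C = 0.00 + (77−0)×(14.22−0.00)/(100−0) = 0.00 + 77×14.22/100 ≈ 10.9494 ppm → 10.95 ppm to 2 dp.

10.95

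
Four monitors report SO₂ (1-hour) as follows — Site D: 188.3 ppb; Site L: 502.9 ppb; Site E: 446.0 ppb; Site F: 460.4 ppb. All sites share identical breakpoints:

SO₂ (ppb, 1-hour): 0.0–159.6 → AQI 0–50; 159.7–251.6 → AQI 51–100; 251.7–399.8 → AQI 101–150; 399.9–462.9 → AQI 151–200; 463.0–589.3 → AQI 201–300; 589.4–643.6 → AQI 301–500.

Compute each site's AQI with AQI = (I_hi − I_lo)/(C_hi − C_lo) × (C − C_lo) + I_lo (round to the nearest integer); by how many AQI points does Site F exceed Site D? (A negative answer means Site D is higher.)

132

Site D: 188.3 ∈ [159.7, 251.6] ↔ index [51, 100].
51 + (188.3−159.7)·(100−51)/(251.6−159.7) = 51 + 28.6·49/91.9 ≈ 66.25, so AQI = 66.
Site L: 502.9 ∈ [463.0, 589.3] ↔ index [201, 300].
201 + (502.9−463.0)·(300−201)/(589.3−463.0) = 201 + 39.9·99/126.3 ≈ 232.28, so AQI = 232.
Site E: 446.0 ∈ [399.9, 462.9] ↔ index [151, 200].
151 + (446.0−399.9)·(200−151)/(462.9−399.9) = 151 + 46.1·49/63.0 ≈ 186.86, so AQI = 187.
Site F: row 399.9–462.9 (AQI 151–200). (200−151)·(460.4−399.9)/(462.9−399.9) + 151 = 49·60.5/63.0 + 151 ≈ 198.06 → 198.
AQIs: Site D=66, Site L=232, Site E=187, Site F=198. Site F (198) − Site D (66) = 132.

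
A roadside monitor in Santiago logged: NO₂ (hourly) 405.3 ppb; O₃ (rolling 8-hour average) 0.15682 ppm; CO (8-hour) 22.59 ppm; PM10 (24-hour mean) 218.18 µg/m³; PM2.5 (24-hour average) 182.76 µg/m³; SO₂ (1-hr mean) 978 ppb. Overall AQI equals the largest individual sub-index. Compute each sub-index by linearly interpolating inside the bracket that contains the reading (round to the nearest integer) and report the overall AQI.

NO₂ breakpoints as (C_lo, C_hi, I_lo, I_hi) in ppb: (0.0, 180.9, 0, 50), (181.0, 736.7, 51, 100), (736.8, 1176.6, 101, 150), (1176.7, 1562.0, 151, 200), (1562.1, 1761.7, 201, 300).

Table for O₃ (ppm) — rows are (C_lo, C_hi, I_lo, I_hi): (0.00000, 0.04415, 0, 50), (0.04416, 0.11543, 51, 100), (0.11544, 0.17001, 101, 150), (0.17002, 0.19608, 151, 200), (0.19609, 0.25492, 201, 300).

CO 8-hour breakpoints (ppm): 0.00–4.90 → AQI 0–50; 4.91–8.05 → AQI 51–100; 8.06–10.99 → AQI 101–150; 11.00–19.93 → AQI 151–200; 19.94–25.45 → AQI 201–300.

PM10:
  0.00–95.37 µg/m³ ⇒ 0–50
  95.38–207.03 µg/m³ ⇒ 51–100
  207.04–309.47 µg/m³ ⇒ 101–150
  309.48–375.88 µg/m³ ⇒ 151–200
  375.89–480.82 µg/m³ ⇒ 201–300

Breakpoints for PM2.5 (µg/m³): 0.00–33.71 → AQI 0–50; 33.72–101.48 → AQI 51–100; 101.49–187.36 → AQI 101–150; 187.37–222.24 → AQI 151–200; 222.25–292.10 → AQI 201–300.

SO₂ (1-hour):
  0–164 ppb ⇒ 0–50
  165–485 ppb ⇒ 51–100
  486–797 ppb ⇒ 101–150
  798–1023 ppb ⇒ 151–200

249

NO₂: 405.3 ∈ [181.0, 736.7] ↔ index [51, 100].
51 + (405.3−181.0)·(100−51)/(736.7−181.0) = 51 + 224.3·49/555.7 ≈ 70.78, so AQI = 71.
O₃ 0.15682: bracket 0.11544–0.17001 → index 101–150; slope 49/0.05457, offset 0.04138.
AQI = 101 + 49/0.05457·0.04138 ≈ 138.16 ⇒ 138.
CO: 22.59 ∈ [19.94, 25.45] ↔ index [201, 300].
201 + (22.59−19.94)·(300−201)/(25.45−19.94) = 201 + 2.65·99/5.51 ≈ 248.61, so AQI = 249.
PM10: row 207.04–309.47 (AQI 101–150). (150−101)·(218.18−207.04)/(309.47−207.04) + 101 = 49·11.14/102.43 + 101 ≈ 106.33 → 106.
PM2.5: row 101.49–187.36 (AQI 101–150). (150−101)·(182.76−101.49)/(187.36−101.49) + 101 = 49·81.27/85.87 + 101 ≈ 147.38 → 147.
SO₂: row 798–1023 (AQI 151–200). (200−151)·(978−798)/(1023−798) + 151 = 49·180/225 + 151 ≈ 190.20 → 190.
Sub-indices: NO₂→71, O₃→138, CO→249, PM10→106, PM2.5→147, SO₂→190. Overall AQI = max = 249; dominant pollutant is CO.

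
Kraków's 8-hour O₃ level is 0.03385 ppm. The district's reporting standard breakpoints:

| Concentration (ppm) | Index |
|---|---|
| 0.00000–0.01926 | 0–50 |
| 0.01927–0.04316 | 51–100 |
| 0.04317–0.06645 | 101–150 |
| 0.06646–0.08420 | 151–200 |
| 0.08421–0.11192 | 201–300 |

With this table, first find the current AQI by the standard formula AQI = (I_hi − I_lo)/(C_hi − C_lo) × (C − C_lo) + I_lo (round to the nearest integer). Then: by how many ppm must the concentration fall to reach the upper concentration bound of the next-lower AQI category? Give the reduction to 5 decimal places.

O₃ 0.03385: bracket 0.01927–0.04316 → index 51–100; slope 49/0.02389, offset 0.01458.
AQI = 51 + 49/0.02389·0.01458 ≈ 80.90 ⇒ 81.
Current AQI 81 is in the Moderate range (51–100). The next-lower category tops out at AQI 50, whose upper concentration bound is 0.01926 ppm.
Reduction needed = 0.03385 − 0.01926 = 0.01459 ppm.

0.01459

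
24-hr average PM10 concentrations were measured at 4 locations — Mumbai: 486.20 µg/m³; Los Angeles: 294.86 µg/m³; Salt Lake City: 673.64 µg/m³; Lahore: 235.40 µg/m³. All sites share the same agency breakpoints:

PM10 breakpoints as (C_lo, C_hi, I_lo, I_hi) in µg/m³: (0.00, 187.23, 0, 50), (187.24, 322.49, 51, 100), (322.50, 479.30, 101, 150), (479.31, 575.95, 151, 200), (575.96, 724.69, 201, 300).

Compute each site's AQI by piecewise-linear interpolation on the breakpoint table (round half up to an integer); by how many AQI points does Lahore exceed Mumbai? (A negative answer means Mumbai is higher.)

Mumbai: 486.20 ∈ [479.31, 575.95] ↔ index [151, 200].
151 + (486.20−479.31)·(200−151)/(575.95−479.31) = 151 + 6.89·49/96.64 ≈ 154.49, so AQI = 154.
Los Angeles: 294.86 ∈ [187.24, 322.49] ↔ index [51, 100].
51 + (294.86−187.24)·(100−51)/(322.49−187.24) = 51 + 107.62·49/135.25 ≈ 89.99, so AQI = 90.
Salt Lake City: row 575.96–724.69 (AQI 201–300). (300−201)·(673.64−575.96)/(724.69−575.96) + 201 = 99·97.68/148.73 + 201 ≈ 266.02 → 266.
Lahore 235.40: bracket 187.24–322.49 → index 51–100; slope 49/135.25, offset 48.16.
AQI = 51 + 49/135.25·48.16 ≈ 68.45 ⇒ 68.
AQIs: Mumbai=154, Los Angeles=90, Salt Lake City=266, Lahore=68. Lahore (68) − Mumbai (154) = -86.

-86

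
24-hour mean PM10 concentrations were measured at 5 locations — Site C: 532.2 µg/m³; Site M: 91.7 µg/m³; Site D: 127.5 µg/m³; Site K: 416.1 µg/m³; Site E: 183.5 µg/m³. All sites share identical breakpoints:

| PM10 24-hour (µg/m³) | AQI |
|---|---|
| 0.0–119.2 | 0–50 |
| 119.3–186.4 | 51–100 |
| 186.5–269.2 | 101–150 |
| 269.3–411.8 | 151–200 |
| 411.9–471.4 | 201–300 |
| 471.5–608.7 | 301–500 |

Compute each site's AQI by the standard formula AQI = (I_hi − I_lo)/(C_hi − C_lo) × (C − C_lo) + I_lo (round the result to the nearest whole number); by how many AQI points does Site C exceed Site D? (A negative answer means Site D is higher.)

Site C 532.2: bracket 471.5–608.7 → index 301–500; slope 199/137.2, offset 60.7.
AQI = 301 + 199/137.2·60.7 ≈ 389.04 ⇒ 389.
Site M: 91.7 ∈ [0.0, 119.2] ↔ index [0, 50].
0 + (91.7−0.0)·(50−0)/(119.2−0.0) = 0 + 91.7·50/119.2 ≈ 38.46, so AQI = 38.
Site D: 127.5 lies in 119.3–186.4, so I_lo=51, I_hi=100, C_lo=119.3, C_hi=186.4.
(100−51)/(186.4−119.3) × (127.5−119.3) + 51 = 49/67.1 × 8.2 + 51 ≈ 56.99 → 57.
Site K 416.1: bracket 411.9–471.4 → index 201–300; slope 99/59.5, offset 4.2.
AQI = 201 + 99/59.5·4.2 ≈ 207.99 ⇒ 208.
Site E: row 119.3–186.4 (AQI 51–100). (100−51)·(183.5−119.3)/(186.4−119.3) + 51 = 49·64.2/67.1 + 51 ≈ 97.88 → 98.
AQIs: Site C=389, Site M=38, Site D=57, Site K=208, Site E=98. Site C (389) − Site D (57) = 332.

332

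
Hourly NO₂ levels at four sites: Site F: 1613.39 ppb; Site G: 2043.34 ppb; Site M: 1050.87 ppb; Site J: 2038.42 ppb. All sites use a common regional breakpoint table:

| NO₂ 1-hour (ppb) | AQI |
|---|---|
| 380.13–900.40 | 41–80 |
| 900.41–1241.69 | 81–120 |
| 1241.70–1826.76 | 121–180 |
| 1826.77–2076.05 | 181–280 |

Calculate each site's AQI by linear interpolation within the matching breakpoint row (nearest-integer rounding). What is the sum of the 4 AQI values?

788

Site F 1613.39: bracket 1241.70–1826.76 → index 121–180; slope 59/585.06, offset 371.69.
AQI = 121 + 59/585.06·371.69 ≈ 158.48 ⇒ 158.
Site G: 2043.34 ∈ [1826.77, 2076.05] ↔ index [181, 280].
181 + (2043.34−1826.77)·(280−181)/(2076.05−1826.77) = 181 + 216.57·99/249.28 ≈ 267.01, so AQI = 267.
Site M: 1050.87 ∈ [900.41, 1241.69] ↔ index [81, 120].
81 + (1050.87−900.41)·(120−81)/(1241.69−900.41) = 81 + 150.46·39/341.28 ≈ 98.19, so AQI = 98.
Site J: row 1826.77–2076.05 (AQI 181–280). (280−181)·(2038.42−1826.77)/(2076.05−1826.77) + 181 = 99·211.65/249.28 + 181 ≈ 265.06 → 265.
AQIs: Site F=158, Site G=267, Site M=98, Site J=265. Sum = 158 + 267 + 98 + 265 = 788.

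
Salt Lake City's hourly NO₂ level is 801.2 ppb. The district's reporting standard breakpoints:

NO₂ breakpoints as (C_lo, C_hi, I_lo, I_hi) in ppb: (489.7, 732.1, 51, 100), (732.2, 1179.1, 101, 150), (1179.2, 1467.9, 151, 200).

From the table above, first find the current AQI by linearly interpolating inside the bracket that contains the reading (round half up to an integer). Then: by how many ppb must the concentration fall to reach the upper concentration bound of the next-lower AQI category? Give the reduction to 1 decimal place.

NO₂: 801.2 ∈ [732.2, 1179.1] ↔ index [101, 150].
101 + (801.2−732.2)·(150−101)/(1179.1−732.2) = 101 + 69.0·49/446.9 ≈ 108.57, so AQI = 109.
Current AQI 109 is in the Unhealthy for Sensitive Groups range (101–150). The next-lower category tops out at AQI 100, whose upper concentration bound is 732.1 ppb.
Reduction needed = 801.2 − 732.1 = 69.1 ppb.

69.1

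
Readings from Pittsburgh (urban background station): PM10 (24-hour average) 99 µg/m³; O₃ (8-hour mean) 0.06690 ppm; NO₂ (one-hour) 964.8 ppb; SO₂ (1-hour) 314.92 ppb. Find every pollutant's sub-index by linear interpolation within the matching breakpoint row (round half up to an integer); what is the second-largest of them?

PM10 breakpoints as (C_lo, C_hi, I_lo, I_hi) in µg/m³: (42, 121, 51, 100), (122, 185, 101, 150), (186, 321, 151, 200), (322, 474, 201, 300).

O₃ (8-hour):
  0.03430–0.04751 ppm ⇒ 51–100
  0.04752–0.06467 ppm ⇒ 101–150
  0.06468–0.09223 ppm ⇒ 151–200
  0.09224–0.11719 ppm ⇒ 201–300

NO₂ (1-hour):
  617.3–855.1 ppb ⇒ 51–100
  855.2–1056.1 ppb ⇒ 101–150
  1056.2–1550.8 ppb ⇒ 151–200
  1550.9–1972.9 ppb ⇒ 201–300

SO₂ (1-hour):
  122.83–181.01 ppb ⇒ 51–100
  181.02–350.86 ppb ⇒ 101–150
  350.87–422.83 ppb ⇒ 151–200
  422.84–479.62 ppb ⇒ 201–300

PM10: 99 ∈ [42, 121] ↔ index [51, 100].
51 + (99−42)·(100−51)/(121−42) = 51 + 57·49/79 ≈ 86.35, so AQI = 86.
O₃: 0.06690 ∈ [0.06468, 0.09223] ↔ index [151, 200].
151 + (0.06690−0.06468)·(200−151)/(0.09223−0.06468) = 151 + 0.00222·49/0.02755 ≈ 154.95, so AQI = 155.
NO₂ 964.8: bracket 855.2–1056.1 → index 101–150; slope 49/200.9, offset 109.6.
AQI = 101 + 49/200.9·109.6 ≈ 127.73 ⇒ 128.
SO₂: 314.92 lies in 181.02–350.86, so I_lo=101, I_hi=150, C_lo=181.02, C_hi=350.86.
(150−101)/(350.86−181.02) × (314.92−181.02) + 101 = 49/169.84 × 133.90 + 101 ≈ 139.63 → 140.
Sub-indices: PM10→86, O₃→155, NO₂→128, SO₂→140. Ranked high→low: 155, 140, 128, 86. Second-highest sub-index = 140.

140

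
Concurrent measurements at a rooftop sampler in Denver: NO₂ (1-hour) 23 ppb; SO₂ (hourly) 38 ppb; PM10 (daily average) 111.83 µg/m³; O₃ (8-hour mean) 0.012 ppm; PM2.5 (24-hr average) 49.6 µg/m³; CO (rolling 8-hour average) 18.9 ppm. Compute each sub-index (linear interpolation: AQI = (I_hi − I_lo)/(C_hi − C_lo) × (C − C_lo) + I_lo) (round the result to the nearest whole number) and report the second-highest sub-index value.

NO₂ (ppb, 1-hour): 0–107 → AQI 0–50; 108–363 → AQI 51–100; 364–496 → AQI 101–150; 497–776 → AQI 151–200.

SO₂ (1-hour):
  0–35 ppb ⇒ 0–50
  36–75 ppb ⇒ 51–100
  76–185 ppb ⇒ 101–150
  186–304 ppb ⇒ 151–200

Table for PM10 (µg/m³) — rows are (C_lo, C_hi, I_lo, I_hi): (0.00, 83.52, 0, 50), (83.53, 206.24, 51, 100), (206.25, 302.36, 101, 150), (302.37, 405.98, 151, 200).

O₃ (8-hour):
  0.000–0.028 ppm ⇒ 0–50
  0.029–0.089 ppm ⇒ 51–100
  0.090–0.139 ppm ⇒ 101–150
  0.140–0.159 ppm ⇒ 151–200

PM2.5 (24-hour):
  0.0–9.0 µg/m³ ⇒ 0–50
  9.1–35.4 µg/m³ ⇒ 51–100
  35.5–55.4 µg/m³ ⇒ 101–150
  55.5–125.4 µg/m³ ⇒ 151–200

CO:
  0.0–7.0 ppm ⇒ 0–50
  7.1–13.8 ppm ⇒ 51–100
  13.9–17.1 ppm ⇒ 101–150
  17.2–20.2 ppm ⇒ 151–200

136

NO₂: row 0–107 (AQI 0–50). (50−0)·(23−0)/(107−0) + 0 = 50·23/107 + 0 ≈ 10.75 → 11.
SO₂: row 36–75 (AQI 51–100). (100−51)·(38−36)/(75−36) + 51 = 49·2/39 + 51 ≈ 53.51 → 54.
PM10: 111.83 lies in 83.53–206.24, so I_lo=51, I_hi=100, C_lo=83.53, C_hi=206.24.
(100−51)/(206.24−83.53) × (111.83−83.53) + 51 = 49/122.71 × 28.30 + 51 ≈ 62.30 → 62.
O₃ 0.012: bracket 0.000–0.028 → index 0–50; slope 50/0.028, offset 0.012.
AQI = 0 + 50/0.028·0.012 ≈ 21.43 ⇒ 21.
PM2.5: 49.6 ∈ [35.5, 55.4] ↔ index [101, 150].
101 + (49.6−35.5)·(150−101)/(55.4−35.5) = 101 + 14.1·49/19.9 ≈ 135.72, so AQI = 136.
CO: 18.9 lies in 17.2–20.2, so I_lo=151, I_hi=200, C_lo=17.2, C_hi=20.2.
(200−151)/(20.2−17.2) × (18.9−17.2) + 151 = 49/3.0 × 1.7 + 151 ≈ 178.77 → 179.
Sub-indices: NO₂→11, SO₂→54, PM10→62, O₃→21, PM2.5→136, CO→179. Ranked high→low: 179, 136, 62, 54, 21, 11. Second-highest sub-index = 136.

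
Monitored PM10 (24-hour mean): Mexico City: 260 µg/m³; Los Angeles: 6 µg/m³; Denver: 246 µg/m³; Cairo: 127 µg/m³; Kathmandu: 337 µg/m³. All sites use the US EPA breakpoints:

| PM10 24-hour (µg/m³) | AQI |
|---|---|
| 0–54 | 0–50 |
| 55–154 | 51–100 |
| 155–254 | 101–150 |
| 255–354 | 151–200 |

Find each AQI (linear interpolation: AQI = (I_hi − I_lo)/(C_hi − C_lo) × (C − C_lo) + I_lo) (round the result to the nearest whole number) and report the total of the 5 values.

Mexico City: 260 ∈ [255, 354] ↔ index [151, 200].
151 + (260−255)·(200−151)/(354−255) = 151 + 5·49/99 ≈ 153.47, so AQI = 153.
Los Angeles: 6 ∈ [0, 54] ↔ index [0, 50].
0 + (6−0)·(50−0)/(54−0) = 0 + 6·50/54 ≈ 5.56, so AQI = 6.
Denver: 246 lies in 155–254, so I_lo=101, I_hi=150, C_lo=155, C_hi=254.
(150−101)/(254−155) × (246−155) + 101 = 49/99 × 91 + 101 ≈ 146.04 → 146.
Cairo: row 55–154 (AQI 51–100). (100−51)·(127−55)/(154−55) + 51 = 49·72/99 + 51 ≈ 86.64 → 87.
Kathmandu: 337 lies in 255–354, so I_lo=151, I_hi=200, C_lo=255, C_hi=354.
(200−151)/(354−255) × (337−255) + 151 = 49/99 × 82 + 151 ≈ 191.59 → 192.
AQIs: Mexico City=153, Los Angeles=6, Denver=146, Cairo=87, Kathmandu=192. Sum = 153 + 6 + 146 + 87 + 192 = 584.

584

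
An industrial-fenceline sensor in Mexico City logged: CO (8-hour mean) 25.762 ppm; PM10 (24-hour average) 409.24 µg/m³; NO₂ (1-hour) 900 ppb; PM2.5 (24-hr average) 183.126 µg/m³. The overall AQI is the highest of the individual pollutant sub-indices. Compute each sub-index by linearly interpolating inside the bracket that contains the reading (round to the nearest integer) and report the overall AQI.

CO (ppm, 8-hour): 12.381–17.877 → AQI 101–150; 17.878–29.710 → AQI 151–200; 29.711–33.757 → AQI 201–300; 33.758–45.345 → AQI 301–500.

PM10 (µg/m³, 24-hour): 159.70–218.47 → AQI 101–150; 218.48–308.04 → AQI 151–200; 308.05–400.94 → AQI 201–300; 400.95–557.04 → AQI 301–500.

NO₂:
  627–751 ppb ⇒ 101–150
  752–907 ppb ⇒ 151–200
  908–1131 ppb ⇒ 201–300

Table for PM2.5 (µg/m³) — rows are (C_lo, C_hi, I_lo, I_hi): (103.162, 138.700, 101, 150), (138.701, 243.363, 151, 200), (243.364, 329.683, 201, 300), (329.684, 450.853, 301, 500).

312

CO: row 17.878–29.710 (AQI 151–200). (200−151)·(25.762−17.878)/(29.710−17.878) + 151 = 49·7.884/11.832 + 151 ≈ 183.65 → 184.
PM10: 409.24 lies in 400.95–557.04, so I_lo=301, I_hi=500, C_lo=400.95, C_hi=557.04.
(500−301)/(557.04−400.95) × (409.24−400.95) + 301 = 199/156.09 × 8.29 + 301 ≈ 311.57 → 312.
NO₂: 900 ∈ [752, 907] ↔ index [151, 200].
151 + (900−752)·(200−151)/(907−752) = 151 + 148·49/155 ≈ 197.79, so AQI = 198.
PM2.5 183.126: bracket 138.701–243.363 → index 151–200; slope 49/104.662, offset 44.425.
AQI = 151 + 49/104.662·44.425 ≈ 171.80 ⇒ 172.
Sub-indices: CO→184, PM10→312, NO₂→198, PM2.5→172. Overall AQI = max = 312; dominant pollutant is PM10.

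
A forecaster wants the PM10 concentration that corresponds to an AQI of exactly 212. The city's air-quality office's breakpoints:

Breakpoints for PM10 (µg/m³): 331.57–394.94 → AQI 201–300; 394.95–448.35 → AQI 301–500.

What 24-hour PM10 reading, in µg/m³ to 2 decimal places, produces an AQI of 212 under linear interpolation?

338.61

AQI 212 lies in the 201–300 band, which corresponds to 331.57–394.94 µg/m³.
C = 331.57 + (212−201)×(394.94−331.57)/(300−201) = 331.57 + 11×63.37/99 ≈ 338.6111 µg/m³ → 338.61 µg/m³ to 2 dp.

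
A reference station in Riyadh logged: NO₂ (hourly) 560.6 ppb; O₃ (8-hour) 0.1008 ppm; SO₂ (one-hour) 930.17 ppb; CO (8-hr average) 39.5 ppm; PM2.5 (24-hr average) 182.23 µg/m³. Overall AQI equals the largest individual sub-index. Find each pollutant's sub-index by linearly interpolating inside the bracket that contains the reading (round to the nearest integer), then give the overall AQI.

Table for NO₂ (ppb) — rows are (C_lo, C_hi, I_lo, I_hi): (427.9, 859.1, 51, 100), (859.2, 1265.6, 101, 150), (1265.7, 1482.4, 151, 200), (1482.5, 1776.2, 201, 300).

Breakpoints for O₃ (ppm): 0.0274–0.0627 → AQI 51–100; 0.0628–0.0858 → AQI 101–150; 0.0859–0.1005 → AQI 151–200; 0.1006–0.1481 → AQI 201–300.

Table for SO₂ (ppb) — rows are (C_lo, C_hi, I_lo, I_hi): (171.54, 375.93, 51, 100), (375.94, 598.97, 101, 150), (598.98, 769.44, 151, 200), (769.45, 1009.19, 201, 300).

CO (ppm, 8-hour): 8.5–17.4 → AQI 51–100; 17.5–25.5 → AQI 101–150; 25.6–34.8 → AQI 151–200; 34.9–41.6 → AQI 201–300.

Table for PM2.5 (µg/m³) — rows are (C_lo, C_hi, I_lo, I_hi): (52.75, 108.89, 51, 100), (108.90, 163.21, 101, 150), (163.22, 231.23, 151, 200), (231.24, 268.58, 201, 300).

NO₂: 560.6 lies in 427.9–859.1, so I_lo=51, I_hi=100, C_lo=427.9, C_hi=859.1.
(100−51)/(859.1−427.9) × (560.6−427.9) + 51 = 49/431.2 × 132.7 + 51 ≈ 66.08 → 66.
O₃: row 0.1006–0.1481 (AQI 201–300). (300−201)·(0.1008−0.1006)/(0.1481−0.1006) + 201 = 99·0.0002/0.0475 + 201 ≈ 201.42 → 201.
SO₂: row 769.45–1009.19 (AQI 201–300). (300−201)·(930.17−769.45)/(1009.19−769.45) + 201 = 99·160.72/239.74 + 201 ≈ 267.37 → 267.
CO: row 34.9–41.6 (AQI 201–300). (300−201)·(39.5−34.9)/(41.6−34.9) + 201 = 99·4.6/6.7 + 201 ≈ 268.97 → 269.
PM2.5: 182.23 lies in 163.22–231.23, so I_lo=151, I_hi=200, C_lo=163.22, C_hi=231.23.
(200−151)/(231.23−163.22) × (182.23−163.22) + 151 = 49/68.01 × 19.01 + 151 ≈ 164.70 → 165.
Sub-indices: NO₂→66, O₃→201, SO₂→267, CO→269, PM2.5→165. Overall AQI = max = 269; dominant pollutant is CO.

269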